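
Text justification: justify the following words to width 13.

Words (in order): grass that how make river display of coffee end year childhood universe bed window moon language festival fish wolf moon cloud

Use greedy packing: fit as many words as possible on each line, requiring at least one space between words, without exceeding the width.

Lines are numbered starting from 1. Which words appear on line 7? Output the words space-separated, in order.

Line 1: ['grass', 'that'] (min_width=10, slack=3)
Line 2: ['how', 'make'] (min_width=8, slack=5)
Line 3: ['river', 'display'] (min_width=13, slack=0)
Line 4: ['of', 'coffee', 'end'] (min_width=13, slack=0)
Line 5: ['year'] (min_width=4, slack=9)
Line 6: ['childhood'] (min_width=9, slack=4)
Line 7: ['universe', 'bed'] (min_width=12, slack=1)
Line 8: ['window', 'moon'] (min_width=11, slack=2)
Line 9: ['language'] (min_width=8, slack=5)
Line 10: ['festival', 'fish'] (min_width=13, slack=0)
Line 11: ['wolf', 'moon'] (min_width=9, slack=4)
Line 12: ['cloud'] (min_width=5, slack=8)

Answer: universe bed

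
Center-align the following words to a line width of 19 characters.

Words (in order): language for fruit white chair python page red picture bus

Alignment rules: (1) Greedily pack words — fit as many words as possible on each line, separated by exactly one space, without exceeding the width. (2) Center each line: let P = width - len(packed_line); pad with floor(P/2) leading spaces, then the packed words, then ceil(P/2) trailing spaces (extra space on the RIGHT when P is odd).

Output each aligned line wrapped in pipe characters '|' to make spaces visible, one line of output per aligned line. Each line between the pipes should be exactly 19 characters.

Answer: |language for fruit |
|white chair python |
| page red picture  |
|        bus        |

Derivation:
Line 1: ['language', 'for', 'fruit'] (min_width=18, slack=1)
Line 2: ['white', 'chair', 'python'] (min_width=18, slack=1)
Line 3: ['page', 'red', 'picture'] (min_width=16, slack=3)
Line 4: ['bus'] (min_width=3, slack=16)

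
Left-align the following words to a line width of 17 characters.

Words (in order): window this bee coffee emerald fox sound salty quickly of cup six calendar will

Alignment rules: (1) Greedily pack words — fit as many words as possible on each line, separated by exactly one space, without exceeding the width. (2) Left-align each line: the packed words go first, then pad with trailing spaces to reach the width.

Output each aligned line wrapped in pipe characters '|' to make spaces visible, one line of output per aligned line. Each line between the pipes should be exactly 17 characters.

Answer: |window this bee  |
|coffee emerald   |
|fox sound salty  |
|quickly of cup   |
|six calendar will|

Derivation:
Line 1: ['window', 'this', 'bee'] (min_width=15, slack=2)
Line 2: ['coffee', 'emerald'] (min_width=14, slack=3)
Line 3: ['fox', 'sound', 'salty'] (min_width=15, slack=2)
Line 4: ['quickly', 'of', 'cup'] (min_width=14, slack=3)
Line 5: ['six', 'calendar', 'will'] (min_width=17, slack=0)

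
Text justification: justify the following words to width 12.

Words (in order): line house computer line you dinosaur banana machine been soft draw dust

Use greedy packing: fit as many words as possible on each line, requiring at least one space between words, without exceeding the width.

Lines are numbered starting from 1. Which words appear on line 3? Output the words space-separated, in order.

Answer: line you

Derivation:
Line 1: ['line', 'house'] (min_width=10, slack=2)
Line 2: ['computer'] (min_width=8, slack=4)
Line 3: ['line', 'you'] (min_width=8, slack=4)
Line 4: ['dinosaur'] (min_width=8, slack=4)
Line 5: ['banana'] (min_width=6, slack=6)
Line 6: ['machine', 'been'] (min_width=12, slack=0)
Line 7: ['soft', 'draw'] (min_width=9, slack=3)
Line 8: ['dust'] (min_width=4, slack=8)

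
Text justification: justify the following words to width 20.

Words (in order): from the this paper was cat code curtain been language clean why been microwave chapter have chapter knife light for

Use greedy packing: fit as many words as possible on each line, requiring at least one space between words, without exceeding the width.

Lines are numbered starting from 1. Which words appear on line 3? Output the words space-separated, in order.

Line 1: ['from', 'the', 'this', 'paper'] (min_width=19, slack=1)
Line 2: ['was', 'cat', 'code', 'curtain'] (min_width=20, slack=0)
Line 3: ['been', 'language', 'clean'] (min_width=19, slack=1)
Line 4: ['why', 'been', 'microwave'] (min_width=18, slack=2)
Line 5: ['chapter', 'have', 'chapter'] (min_width=20, slack=0)
Line 6: ['knife', 'light', 'for'] (min_width=15, slack=5)

Answer: been language clean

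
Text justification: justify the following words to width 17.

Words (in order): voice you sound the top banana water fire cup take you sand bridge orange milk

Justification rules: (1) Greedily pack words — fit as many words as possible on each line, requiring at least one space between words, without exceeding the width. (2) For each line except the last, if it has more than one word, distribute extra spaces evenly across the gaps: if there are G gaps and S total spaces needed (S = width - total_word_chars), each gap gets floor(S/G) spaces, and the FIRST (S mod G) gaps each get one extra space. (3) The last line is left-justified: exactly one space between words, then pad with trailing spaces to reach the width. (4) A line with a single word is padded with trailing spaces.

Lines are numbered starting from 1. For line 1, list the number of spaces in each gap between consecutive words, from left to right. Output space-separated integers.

Answer: 2 2

Derivation:
Line 1: ['voice', 'you', 'sound'] (min_width=15, slack=2)
Line 2: ['the', 'top', 'banana'] (min_width=14, slack=3)
Line 3: ['water', 'fire', 'cup'] (min_width=14, slack=3)
Line 4: ['take', 'you', 'sand'] (min_width=13, slack=4)
Line 5: ['bridge', 'orange'] (min_width=13, slack=4)
Line 6: ['milk'] (min_width=4, slack=13)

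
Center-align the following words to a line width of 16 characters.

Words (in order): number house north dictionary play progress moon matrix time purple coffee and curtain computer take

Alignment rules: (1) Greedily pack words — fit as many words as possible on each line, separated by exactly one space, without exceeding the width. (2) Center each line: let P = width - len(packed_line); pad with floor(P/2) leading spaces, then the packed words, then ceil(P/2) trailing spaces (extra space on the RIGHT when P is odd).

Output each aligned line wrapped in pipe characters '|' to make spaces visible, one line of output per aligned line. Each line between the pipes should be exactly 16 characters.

Line 1: ['number', 'house'] (min_width=12, slack=4)
Line 2: ['north', 'dictionary'] (min_width=16, slack=0)
Line 3: ['play', 'progress'] (min_width=13, slack=3)
Line 4: ['moon', 'matrix', 'time'] (min_width=16, slack=0)
Line 5: ['purple', 'coffee'] (min_width=13, slack=3)
Line 6: ['and', 'curtain'] (min_width=11, slack=5)
Line 7: ['computer', 'take'] (min_width=13, slack=3)

Answer: |  number house  |
|north dictionary|
| play progress  |
|moon matrix time|
| purple coffee  |
|  and curtain   |
| computer take  |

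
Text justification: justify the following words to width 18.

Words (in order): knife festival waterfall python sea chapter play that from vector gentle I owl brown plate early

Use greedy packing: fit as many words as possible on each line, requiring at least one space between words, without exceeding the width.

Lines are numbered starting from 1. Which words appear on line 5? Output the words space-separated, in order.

Line 1: ['knife', 'festival'] (min_width=14, slack=4)
Line 2: ['waterfall', 'python'] (min_width=16, slack=2)
Line 3: ['sea', 'chapter', 'play'] (min_width=16, slack=2)
Line 4: ['that', 'from', 'vector'] (min_width=16, slack=2)
Line 5: ['gentle', 'I', 'owl', 'brown'] (min_width=18, slack=0)
Line 6: ['plate', 'early'] (min_width=11, slack=7)

Answer: gentle I owl brown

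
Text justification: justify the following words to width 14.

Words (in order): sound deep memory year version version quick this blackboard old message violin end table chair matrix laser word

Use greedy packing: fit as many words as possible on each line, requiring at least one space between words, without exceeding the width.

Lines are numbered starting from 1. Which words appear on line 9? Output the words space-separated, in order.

Answer: chair matrix

Derivation:
Line 1: ['sound', 'deep'] (min_width=10, slack=4)
Line 2: ['memory', 'year'] (min_width=11, slack=3)
Line 3: ['version'] (min_width=7, slack=7)
Line 4: ['version', 'quick'] (min_width=13, slack=1)
Line 5: ['this'] (min_width=4, slack=10)
Line 6: ['blackboard', 'old'] (min_width=14, slack=0)
Line 7: ['message', 'violin'] (min_width=14, slack=0)
Line 8: ['end', 'table'] (min_width=9, slack=5)
Line 9: ['chair', 'matrix'] (min_width=12, slack=2)
Line 10: ['laser', 'word'] (min_width=10, slack=4)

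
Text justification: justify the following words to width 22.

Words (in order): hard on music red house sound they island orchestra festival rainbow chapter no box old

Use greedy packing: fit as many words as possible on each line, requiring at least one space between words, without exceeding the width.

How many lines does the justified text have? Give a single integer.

Line 1: ['hard', 'on', 'music', 'red'] (min_width=17, slack=5)
Line 2: ['house', 'sound', 'they'] (min_width=16, slack=6)
Line 3: ['island', 'orchestra'] (min_width=16, slack=6)
Line 4: ['festival', 'rainbow'] (min_width=16, slack=6)
Line 5: ['chapter', 'no', 'box', 'old'] (min_width=18, slack=4)
Total lines: 5

Answer: 5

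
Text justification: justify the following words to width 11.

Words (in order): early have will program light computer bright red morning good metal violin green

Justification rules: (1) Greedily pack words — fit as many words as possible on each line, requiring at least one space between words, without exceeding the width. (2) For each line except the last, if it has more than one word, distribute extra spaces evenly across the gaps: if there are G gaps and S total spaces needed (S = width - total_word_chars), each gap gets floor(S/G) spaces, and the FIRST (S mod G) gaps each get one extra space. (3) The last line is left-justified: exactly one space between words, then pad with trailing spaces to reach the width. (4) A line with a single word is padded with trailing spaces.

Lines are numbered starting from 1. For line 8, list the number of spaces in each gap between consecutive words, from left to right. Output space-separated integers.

Answer: 2

Derivation:
Line 1: ['early', 'have'] (min_width=10, slack=1)
Line 2: ['will'] (min_width=4, slack=7)
Line 3: ['program'] (min_width=7, slack=4)
Line 4: ['light'] (min_width=5, slack=6)
Line 5: ['computer'] (min_width=8, slack=3)
Line 6: ['bright', 'red'] (min_width=10, slack=1)
Line 7: ['morning'] (min_width=7, slack=4)
Line 8: ['good', 'metal'] (min_width=10, slack=1)
Line 9: ['violin'] (min_width=6, slack=5)
Line 10: ['green'] (min_width=5, slack=6)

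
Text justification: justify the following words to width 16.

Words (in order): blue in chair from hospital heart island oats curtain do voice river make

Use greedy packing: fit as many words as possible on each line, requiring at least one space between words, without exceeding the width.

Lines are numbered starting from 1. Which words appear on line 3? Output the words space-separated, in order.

Line 1: ['blue', 'in', 'chair'] (min_width=13, slack=3)
Line 2: ['from', 'hospital'] (min_width=13, slack=3)
Line 3: ['heart', 'island'] (min_width=12, slack=4)
Line 4: ['oats', 'curtain', 'do'] (min_width=15, slack=1)
Line 5: ['voice', 'river', 'make'] (min_width=16, slack=0)

Answer: heart island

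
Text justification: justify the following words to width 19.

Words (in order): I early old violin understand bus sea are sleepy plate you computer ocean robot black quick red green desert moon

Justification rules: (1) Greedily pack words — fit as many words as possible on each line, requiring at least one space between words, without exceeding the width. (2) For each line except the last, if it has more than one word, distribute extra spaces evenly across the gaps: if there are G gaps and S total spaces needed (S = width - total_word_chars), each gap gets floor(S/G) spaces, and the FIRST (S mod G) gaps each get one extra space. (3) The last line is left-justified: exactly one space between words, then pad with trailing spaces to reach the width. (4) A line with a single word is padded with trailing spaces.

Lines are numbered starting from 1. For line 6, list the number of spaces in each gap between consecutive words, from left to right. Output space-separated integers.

Answer: 3 2

Derivation:
Line 1: ['I', 'early', 'old', 'violin'] (min_width=18, slack=1)
Line 2: ['understand', 'bus', 'sea'] (min_width=18, slack=1)
Line 3: ['are', 'sleepy', 'plate'] (min_width=16, slack=3)
Line 4: ['you', 'computer', 'ocean'] (min_width=18, slack=1)
Line 5: ['robot', 'black', 'quick'] (min_width=17, slack=2)
Line 6: ['red', 'green', 'desert'] (min_width=16, slack=3)
Line 7: ['moon'] (min_width=4, slack=15)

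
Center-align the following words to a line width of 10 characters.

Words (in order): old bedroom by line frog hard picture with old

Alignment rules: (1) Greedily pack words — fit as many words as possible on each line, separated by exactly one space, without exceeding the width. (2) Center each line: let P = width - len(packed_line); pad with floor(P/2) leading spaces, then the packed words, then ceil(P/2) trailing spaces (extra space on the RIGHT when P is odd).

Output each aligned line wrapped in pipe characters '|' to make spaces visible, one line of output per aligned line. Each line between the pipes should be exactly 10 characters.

Line 1: ['old'] (min_width=3, slack=7)
Line 2: ['bedroom', 'by'] (min_width=10, slack=0)
Line 3: ['line', 'frog'] (min_width=9, slack=1)
Line 4: ['hard'] (min_width=4, slack=6)
Line 5: ['picture'] (min_width=7, slack=3)
Line 6: ['with', 'old'] (min_width=8, slack=2)

Answer: |   old    |
|bedroom by|
|line frog |
|   hard   |
| picture  |
| with old |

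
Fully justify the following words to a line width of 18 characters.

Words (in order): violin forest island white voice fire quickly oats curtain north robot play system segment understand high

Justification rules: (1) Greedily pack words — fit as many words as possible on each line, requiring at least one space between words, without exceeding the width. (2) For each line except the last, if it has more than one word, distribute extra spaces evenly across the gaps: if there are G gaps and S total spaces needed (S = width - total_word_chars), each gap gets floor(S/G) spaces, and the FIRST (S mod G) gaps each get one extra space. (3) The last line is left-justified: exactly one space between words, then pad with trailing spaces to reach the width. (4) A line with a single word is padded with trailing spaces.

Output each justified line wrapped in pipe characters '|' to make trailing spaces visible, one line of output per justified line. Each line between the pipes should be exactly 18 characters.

Answer: |violin      forest|
|island white voice|
|fire  quickly oats|
|curtain      north|
|robot  play system|
|segment understand|
|high              |

Derivation:
Line 1: ['violin', 'forest'] (min_width=13, slack=5)
Line 2: ['island', 'white', 'voice'] (min_width=18, slack=0)
Line 3: ['fire', 'quickly', 'oats'] (min_width=17, slack=1)
Line 4: ['curtain', 'north'] (min_width=13, slack=5)
Line 5: ['robot', 'play', 'system'] (min_width=17, slack=1)
Line 6: ['segment', 'understand'] (min_width=18, slack=0)
Line 7: ['high'] (min_width=4, slack=14)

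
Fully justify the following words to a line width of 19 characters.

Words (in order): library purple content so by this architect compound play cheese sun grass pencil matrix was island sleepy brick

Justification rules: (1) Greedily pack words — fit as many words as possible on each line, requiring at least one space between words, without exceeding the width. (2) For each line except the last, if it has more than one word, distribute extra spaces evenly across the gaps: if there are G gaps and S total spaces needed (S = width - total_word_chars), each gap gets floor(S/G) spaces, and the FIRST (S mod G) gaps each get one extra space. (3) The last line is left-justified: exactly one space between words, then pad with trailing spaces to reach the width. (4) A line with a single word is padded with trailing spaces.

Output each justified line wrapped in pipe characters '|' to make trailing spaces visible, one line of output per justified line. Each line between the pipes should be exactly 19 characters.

Answer: |library      purple|
|content  so by this|
|architect  compound|
|play   cheese   sun|
|grass pencil matrix|
|was  island  sleepy|
|brick              |

Derivation:
Line 1: ['library', 'purple'] (min_width=14, slack=5)
Line 2: ['content', 'so', 'by', 'this'] (min_width=18, slack=1)
Line 3: ['architect', 'compound'] (min_width=18, slack=1)
Line 4: ['play', 'cheese', 'sun'] (min_width=15, slack=4)
Line 5: ['grass', 'pencil', 'matrix'] (min_width=19, slack=0)
Line 6: ['was', 'island', 'sleepy'] (min_width=17, slack=2)
Line 7: ['brick'] (min_width=5, slack=14)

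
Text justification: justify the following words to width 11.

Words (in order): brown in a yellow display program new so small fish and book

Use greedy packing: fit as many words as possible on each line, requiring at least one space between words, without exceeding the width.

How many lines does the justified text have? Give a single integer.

Answer: 7

Derivation:
Line 1: ['brown', 'in', 'a'] (min_width=10, slack=1)
Line 2: ['yellow'] (min_width=6, slack=5)
Line 3: ['display'] (min_width=7, slack=4)
Line 4: ['program', 'new'] (min_width=11, slack=0)
Line 5: ['so', 'small'] (min_width=8, slack=3)
Line 6: ['fish', 'and'] (min_width=8, slack=3)
Line 7: ['book'] (min_width=4, slack=7)
Total lines: 7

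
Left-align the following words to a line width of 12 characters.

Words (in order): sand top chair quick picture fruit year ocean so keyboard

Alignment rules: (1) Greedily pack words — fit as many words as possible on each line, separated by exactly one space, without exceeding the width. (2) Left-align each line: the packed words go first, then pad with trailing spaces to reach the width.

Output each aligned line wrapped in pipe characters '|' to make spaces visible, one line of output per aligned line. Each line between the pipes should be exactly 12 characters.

Line 1: ['sand', 'top'] (min_width=8, slack=4)
Line 2: ['chair', 'quick'] (min_width=11, slack=1)
Line 3: ['picture'] (min_width=7, slack=5)
Line 4: ['fruit', 'year'] (min_width=10, slack=2)
Line 5: ['ocean', 'so'] (min_width=8, slack=4)
Line 6: ['keyboard'] (min_width=8, slack=4)

Answer: |sand top    |
|chair quick |
|picture     |
|fruit year  |
|ocean so    |
|keyboard    |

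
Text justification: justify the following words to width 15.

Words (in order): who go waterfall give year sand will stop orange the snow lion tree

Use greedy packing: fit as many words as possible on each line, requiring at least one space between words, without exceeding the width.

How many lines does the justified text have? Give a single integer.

Answer: 5

Derivation:
Line 1: ['who', 'go'] (min_width=6, slack=9)
Line 2: ['waterfall', 'give'] (min_width=14, slack=1)
Line 3: ['year', 'sand', 'will'] (min_width=14, slack=1)
Line 4: ['stop', 'orange', 'the'] (min_width=15, slack=0)
Line 5: ['snow', 'lion', 'tree'] (min_width=14, slack=1)
Total lines: 5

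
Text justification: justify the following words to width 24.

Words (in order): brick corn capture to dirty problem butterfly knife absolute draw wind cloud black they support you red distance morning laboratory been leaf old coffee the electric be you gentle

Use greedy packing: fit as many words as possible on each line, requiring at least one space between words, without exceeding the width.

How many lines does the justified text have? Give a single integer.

Line 1: ['brick', 'corn', 'capture', 'to'] (min_width=21, slack=3)
Line 2: ['dirty', 'problem', 'butterfly'] (min_width=23, slack=1)
Line 3: ['knife', 'absolute', 'draw', 'wind'] (min_width=24, slack=0)
Line 4: ['cloud', 'black', 'they', 'support'] (min_width=24, slack=0)
Line 5: ['you', 'red', 'distance', 'morning'] (min_width=24, slack=0)
Line 6: ['laboratory', 'been', 'leaf', 'old'] (min_width=24, slack=0)
Line 7: ['coffee', 'the', 'electric', 'be'] (min_width=22, slack=2)
Line 8: ['you', 'gentle'] (min_width=10, slack=14)
Total lines: 8

Answer: 8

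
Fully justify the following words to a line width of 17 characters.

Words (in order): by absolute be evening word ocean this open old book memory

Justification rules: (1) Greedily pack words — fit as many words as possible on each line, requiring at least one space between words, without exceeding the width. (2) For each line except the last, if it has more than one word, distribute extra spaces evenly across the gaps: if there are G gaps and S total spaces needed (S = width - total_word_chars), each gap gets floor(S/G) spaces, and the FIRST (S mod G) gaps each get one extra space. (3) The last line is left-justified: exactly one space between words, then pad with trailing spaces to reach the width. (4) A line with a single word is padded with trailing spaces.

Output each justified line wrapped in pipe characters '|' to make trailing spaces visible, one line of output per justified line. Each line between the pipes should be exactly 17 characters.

Answer: |by   absolute  be|
|evening      word|
|ocean  this  open|
|old book memory  |

Derivation:
Line 1: ['by', 'absolute', 'be'] (min_width=14, slack=3)
Line 2: ['evening', 'word'] (min_width=12, slack=5)
Line 3: ['ocean', 'this', 'open'] (min_width=15, slack=2)
Line 4: ['old', 'book', 'memory'] (min_width=15, slack=2)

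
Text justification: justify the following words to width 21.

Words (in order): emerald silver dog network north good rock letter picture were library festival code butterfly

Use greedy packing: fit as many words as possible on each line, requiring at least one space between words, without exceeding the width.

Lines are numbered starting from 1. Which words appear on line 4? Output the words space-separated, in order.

Answer: were library festival

Derivation:
Line 1: ['emerald', 'silver', 'dog'] (min_width=18, slack=3)
Line 2: ['network', 'north', 'good'] (min_width=18, slack=3)
Line 3: ['rock', 'letter', 'picture'] (min_width=19, slack=2)
Line 4: ['were', 'library', 'festival'] (min_width=21, slack=0)
Line 5: ['code', 'butterfly'] (min_width=14, slack=7)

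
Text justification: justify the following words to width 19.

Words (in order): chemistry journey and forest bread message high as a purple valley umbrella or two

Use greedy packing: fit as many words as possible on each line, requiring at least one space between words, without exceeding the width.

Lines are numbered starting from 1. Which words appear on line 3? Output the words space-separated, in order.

Line 1: ['chemistry', 'journey'] (min_width=17, slack=2)
Line 2: ['and', 'forest', 'bread'] (min_width=16, slack=3)
Line 3: ['message', 'high', 'as', 'a'] (min_width=17, slack=2)
Line 4: ['purple', 'valley'] (min_width=13, slack=6)
Line 5: ['umbrella', 'or', 'two'] (min_width=15, slack=4)

Answer: message high as a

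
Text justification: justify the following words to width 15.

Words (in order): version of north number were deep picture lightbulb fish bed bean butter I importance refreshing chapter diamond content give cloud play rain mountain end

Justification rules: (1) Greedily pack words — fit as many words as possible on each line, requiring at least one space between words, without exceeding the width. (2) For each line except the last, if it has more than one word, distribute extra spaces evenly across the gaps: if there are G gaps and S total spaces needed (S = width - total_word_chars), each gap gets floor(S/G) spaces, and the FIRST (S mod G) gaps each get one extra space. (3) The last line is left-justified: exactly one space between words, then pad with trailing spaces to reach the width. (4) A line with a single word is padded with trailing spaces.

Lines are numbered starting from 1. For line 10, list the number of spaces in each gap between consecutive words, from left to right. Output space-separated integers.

Answer: 4

Derivation:
Line 1: ['version', 'of'] (min_width=10, slack=5)
Line 2: ['north', 'number'] (min_width=12, slack=3)
Line 3: ['were', 'deep'] (min_width=9, slack=6)
Line 4: ['picture'] (min_width=7, slack=8)
Line 5: ['lightbulb', 'fish'] (min_width=14, slack=1)
Line 6: ['bed', 'bean', 'butter'] (min_width=15, slack=0)
Line 7: ['I', 'importance'] (min_width=12, slack=3)
Line 8: ['refreshing'] (min_width=10, slack=5)
Line 9: ['chapter', 'diamond'] (min_width=15, slack=0)
Line 10: ['content', 'give'] (min_width=12, slack=3)
Line 11: ['cloud', 'play', 'rain'] (min_width=15, slack=0)
Line 12: ['mountain', 'end'] (min_width=12, slack=3)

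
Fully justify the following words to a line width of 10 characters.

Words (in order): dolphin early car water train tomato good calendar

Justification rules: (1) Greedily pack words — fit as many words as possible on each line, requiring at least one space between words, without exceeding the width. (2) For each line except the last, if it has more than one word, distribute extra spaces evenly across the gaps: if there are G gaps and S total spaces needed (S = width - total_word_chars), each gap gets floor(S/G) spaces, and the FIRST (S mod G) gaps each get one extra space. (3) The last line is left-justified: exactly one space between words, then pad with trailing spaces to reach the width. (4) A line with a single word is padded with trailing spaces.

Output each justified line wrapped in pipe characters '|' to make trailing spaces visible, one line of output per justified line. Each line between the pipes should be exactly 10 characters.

Line 1: ['dolphin'] (min_width=7, slack=3)
Line 2: ['early', 'car'] (min_width=9, slack=1)
Line 3: ['water'] (min_width=5, slack=5)
Line 4: ['train'] (min_width=5, slack=5)
Line 5: ['tomato'] (min_width=6, slack=4)
Line 6: ['good'] (min_width=4, slack=6)
Line 7: ['calendar'] (min_width=8, slack=2)

Answer: |dolphin   |
|early  car|
|water     |
|train     |
|tomato    |
|good      |
|calendar  |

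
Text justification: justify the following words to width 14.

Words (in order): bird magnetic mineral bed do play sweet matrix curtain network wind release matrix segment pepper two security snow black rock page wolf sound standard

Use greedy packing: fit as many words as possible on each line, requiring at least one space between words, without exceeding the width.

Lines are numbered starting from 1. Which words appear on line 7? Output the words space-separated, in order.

Line 1: ['bird', 'magnetic'] (min_width=13, slack=1)
Line 2: ['mineral', 'bed', 'do'] (min_width=14, slack=0)
Line 3: ['play', 'sweet'] (min_width=10, slack=4)
Line 4: ['matrix', 'curtain'] (min_width=14, slack=0)
Line 5: ['network', 'wind'] (min_width=12, slack=2)
Line 6: ['release', 'matrix'] (min_width=14, slack=0)
Line 7: ['segment', 'pepper'] (min_width=14, slack=0)
Line 8: ['two', 'security'] (min_width=12, slack=2)
Line 9: ['snow', 'black'] (min_width=10, slack=4)
Line 10: ['rock', 'page', 'wolf'] (min_width=14, slack=0)
Line 11: ['sound', 'standard'] (min_width=14, slack=0)

Answer: segment pepper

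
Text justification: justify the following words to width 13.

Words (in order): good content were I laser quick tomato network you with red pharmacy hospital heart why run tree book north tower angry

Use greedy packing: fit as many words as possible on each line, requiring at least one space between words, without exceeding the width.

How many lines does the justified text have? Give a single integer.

Line 1: ['good', 'content'] (min_width=12, slack=1)
Line 2: ['were', 'I', 'laser'] (min_width=12, slack=1)
Line 3: ['quick', 'tomato'] (min_width=12, slack=1)
Line 4: ['network', 'you'] (min_width=11, slack=2)
Line 5: ['with', 'red'] (min_width=8, slack=5)
Line 6: ['pharmacy'] (min_width=8, slack=5)
Line 7: ['hospital'] (min_width=8, slack=5)
Line 8: ['heart', 'why', 'run'] (min_width=13, slack=0)
Line 9: ['tree', 'book'] (min_width=9, slack=4)
Line 10: ['north', 'tower'] (min_width=11, slack=2)
Line 11: ['angry'] (min_width=5, slack=8)
Total lines: 11

Answer: 11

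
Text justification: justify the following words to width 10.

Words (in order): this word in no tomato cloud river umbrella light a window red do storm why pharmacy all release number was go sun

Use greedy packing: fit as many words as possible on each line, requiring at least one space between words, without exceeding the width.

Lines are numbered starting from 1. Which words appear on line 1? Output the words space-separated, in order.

Line 1: ['this', 'word'] (min_width=9, slack=1)
Line 2: ['in', 'no'] (min_width=5, slack=5)
Line 3: ['tomato'] (min_width=6, slack=4)
Line 4: ['cloud'] (min_width=5, slack=5)
Line 5: ['river'] (min_width=5, slack=5)
Line 6: ['umbrella'] (min_width=8, slack=2)
Line 7: ['light', 'a'] (min_width=7, slack=3)
Line 8: ['window', 'red'] (min_width=10, slack=0)
Line 9: ['do', 'storm'] (min_width=8, slack=2)
Line 10: ['why'] (min_width=3, slack=7)
Line 11: ['pharmacy'] (min_width=8, slack=2)
Line 12: ['all'] (min_width=3, slack=7)
Line 13: ['release'] (min_width=7, slack=3)
Line 14: ['number', 'was'] (min_width=10, slack=0)
Line 15: ['go', 'sun'] (min_width=6, slack=4)

Answer: this word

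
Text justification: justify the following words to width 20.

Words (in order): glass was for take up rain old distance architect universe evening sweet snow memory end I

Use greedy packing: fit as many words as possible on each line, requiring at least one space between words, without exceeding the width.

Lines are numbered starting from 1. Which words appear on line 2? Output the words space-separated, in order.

Answer: up rain old distance

Derivation:
Line 1: ['glass', 'was', 'for', 'take'] (min_width=18, slack=2)
Line 2: ['up', 'rain', 'old', 'distance'] (min_width=20, slack=0)
Line 3: ['architect', 'universe'] (min_width=18, slack=2)
Line 4: ['evening', 'sweet', 'snow'] (min_width=18, slack=2)
Line 5: ['memory', 'end', 'I'] (min_width=12, slack=8)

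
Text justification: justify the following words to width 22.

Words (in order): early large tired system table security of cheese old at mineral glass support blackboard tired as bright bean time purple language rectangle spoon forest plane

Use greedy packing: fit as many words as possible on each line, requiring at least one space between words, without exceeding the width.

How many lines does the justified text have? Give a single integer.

Line 1: ['early', 'large', 'tired'] (min_width=17, slack=5)
Line 2: ['system', 'table', 'security'] (min_width=21, slack=1)
Line 3: ['of', 'cheese', 'old', 'at'] (min_width=16, slack=6)
Line 4: ['mineral', 'glass', 'support'] (min_width=21, slack=1)
Line 5: ['blackboard', 'tired', 'as'] (min_width=19, slack=3)
Line 6: ['bright', 'bean', 'time'] (min_width=16, slack=6)
Line 7: ['purple', 'language'] (min_width=15, slack=7)
Line 8: ['rectangle', 'spoon', 'forest'] (min_width=22, slack=0)
Line 9: ['plane'] (min_width=5, slack=17)
Total lines: 9

Answer: 9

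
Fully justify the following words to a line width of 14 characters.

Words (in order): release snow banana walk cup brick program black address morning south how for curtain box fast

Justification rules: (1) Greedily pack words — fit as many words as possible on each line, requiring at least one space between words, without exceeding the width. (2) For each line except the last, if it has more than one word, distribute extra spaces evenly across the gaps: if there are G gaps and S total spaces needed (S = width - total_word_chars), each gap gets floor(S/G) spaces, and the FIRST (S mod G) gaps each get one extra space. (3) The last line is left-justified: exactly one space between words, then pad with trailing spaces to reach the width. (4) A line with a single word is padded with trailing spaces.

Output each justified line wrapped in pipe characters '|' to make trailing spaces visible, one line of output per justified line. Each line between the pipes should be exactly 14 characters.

Line 1: ['release', 'snow'] (min_width=12, slack=2)
Line 2: ['banana', 'walk'] (min_width=11, slack=3)
Line 3: ['cup', 'brick'] (min_width=9, slack=5)
Line 4: ['program', 'black'] (min_width=13, slack=1)
Line 5: ['address'] (min_width=7, slack=7)
Line 6: ['morning', 'south'] (min_width=13, slack=1)
Line 7: ['how', 'for'] (min_width=7, slack=7)
Line 8: ['curtain', 'box'] (min_width=11, slack=3)
Line 9: ['fast'] (min_width=4, slack=10)

Answer: |release   snow|
|banana    walk|
|cup      brick|
|program  black|
|address       |
|morning  south|
|how        for|
|curtain    box|
|fast          |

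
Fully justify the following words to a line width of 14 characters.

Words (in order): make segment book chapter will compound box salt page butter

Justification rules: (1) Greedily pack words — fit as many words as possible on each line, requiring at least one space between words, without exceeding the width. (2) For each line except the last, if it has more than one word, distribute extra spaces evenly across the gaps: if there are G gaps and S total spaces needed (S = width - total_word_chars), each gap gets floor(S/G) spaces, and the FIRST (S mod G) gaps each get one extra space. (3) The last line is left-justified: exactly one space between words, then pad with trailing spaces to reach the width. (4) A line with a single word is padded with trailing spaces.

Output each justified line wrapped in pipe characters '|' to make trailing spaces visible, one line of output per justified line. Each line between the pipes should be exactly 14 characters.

Answer: |make   segment|
|book   chapter|
|will  compound|
|box  salt page|
|butter        |

Derivation:
Line 1: ['make', 'segment'] (min_width=12, slack=2)
Line 2: ['book', 'chapter'] (min_width=12, slack=2)
Line 3: ['will', 'compound'] (min_width=13, slack=1)
Line 4: ['box', 'salt', 'page'] (min_width=13, slack=1)
Line 5: ['butter'] (min_width=6, slack=8)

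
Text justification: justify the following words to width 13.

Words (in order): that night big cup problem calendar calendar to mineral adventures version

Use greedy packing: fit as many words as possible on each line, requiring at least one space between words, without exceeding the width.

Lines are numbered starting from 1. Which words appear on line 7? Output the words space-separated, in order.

Answer: adventures

Derivation:
Line 1: ['that', 'night'] (min_width=10, slack=3)
Line 2: ['big', 'cup'] (min_width=7, slack=6)
Line 3: ['problem'] (min_width=7, slack=6)
Line 4: ['calendar'] (min_width=8, slack=5)
Line 5: ['calendar', 'to'] (min_width=11, slack=2)
Line 6: ['mineral'] (min_width=7, slack=6)
Line 7: ['adventures'] (min_width=10, slack=3)
Line 8: ['version'] (min_width=7, slack=6)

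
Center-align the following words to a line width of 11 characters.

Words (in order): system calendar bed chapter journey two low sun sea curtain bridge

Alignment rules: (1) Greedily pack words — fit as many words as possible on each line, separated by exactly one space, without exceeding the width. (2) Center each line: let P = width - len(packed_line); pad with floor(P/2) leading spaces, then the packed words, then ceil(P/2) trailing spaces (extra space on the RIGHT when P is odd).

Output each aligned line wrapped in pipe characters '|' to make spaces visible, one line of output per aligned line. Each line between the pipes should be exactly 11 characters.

Answer: |  system   |
| calendar  |
|bed chapter|
|journey two|
|low sun sea|
|  curtain  |
|  bridge   |

Derivation:
Line 1: ['system'] (min_width=6, slack=5)
Line 2: ['calendar'] (min_width=8, slack=3)
Line 3: ['bed', 'chapter'] (min_width=11, slack=0)
Line 4: ['journey', 'two'] (min_width=11, slack=0)
Line 5: ['low', 'sun', 'sea'] (min_width=11, slack=0)
Line 6: ['curtain'] (min_width=7, slack=4)
Line 7: ['bridge'] (min_width=6, slack=5)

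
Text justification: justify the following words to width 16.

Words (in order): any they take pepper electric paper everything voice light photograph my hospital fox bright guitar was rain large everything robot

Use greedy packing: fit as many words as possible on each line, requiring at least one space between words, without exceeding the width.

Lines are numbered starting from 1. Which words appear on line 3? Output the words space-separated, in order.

Line 1: ['any', 'they', 'take'] (min_width=13, slack=3)
Line 2: ['pepper', 'electric'] (min_width=15, slack=1)
Line 3: ['paper', 'everything'] (min_width=16, slack=0)
Line 4: ['voice', 'light'] (min_width=11, slack=5)
Line 5: ['photograph', 'my'] (min_width=13, slack=3)
Line 6: ['hospital', 'fox'] (min_width=12, slack=4)
Line 7: ['bright', 'guitar'] (min_width=13, slack=3)
Line 8: ['was', 'rain', 'large'] (min_width=14, slack=2)
Line 9: ['everything', 'robot'] (min_width=16, slack=0)

Answer: paper everything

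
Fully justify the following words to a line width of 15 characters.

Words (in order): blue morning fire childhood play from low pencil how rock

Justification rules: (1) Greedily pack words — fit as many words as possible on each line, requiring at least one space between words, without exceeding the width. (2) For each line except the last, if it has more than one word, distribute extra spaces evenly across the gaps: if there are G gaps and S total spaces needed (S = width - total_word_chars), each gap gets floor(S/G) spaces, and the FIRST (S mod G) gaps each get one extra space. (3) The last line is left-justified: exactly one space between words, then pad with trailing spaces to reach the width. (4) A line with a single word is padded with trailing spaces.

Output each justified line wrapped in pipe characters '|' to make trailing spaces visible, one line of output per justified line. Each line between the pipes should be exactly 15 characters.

Answer: |blue    morning|
|fire  childhood|
|play  from  low|
|pencil how rock|

Derivation:
Line 1: ['blue', 'morning'] (min_width=12, slack=3)
Line 2: ['fire', 'childhood'] (min_width=14, slack=1)
Line 3: ['play', 'from', 'low'] (min_width=13, slack=2)
Line 4: ['pencil', 'how', 'rock'] (min_width=15, slack=0)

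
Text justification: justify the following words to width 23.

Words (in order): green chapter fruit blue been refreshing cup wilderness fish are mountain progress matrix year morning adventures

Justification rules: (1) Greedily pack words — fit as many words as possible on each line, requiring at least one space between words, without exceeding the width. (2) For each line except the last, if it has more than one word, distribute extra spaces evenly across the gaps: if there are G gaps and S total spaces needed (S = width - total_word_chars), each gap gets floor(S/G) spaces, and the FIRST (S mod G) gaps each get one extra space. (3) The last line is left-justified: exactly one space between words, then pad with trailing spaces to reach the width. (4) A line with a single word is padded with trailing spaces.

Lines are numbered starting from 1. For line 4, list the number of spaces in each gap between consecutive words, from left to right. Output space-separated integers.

Answer: 7

Derivation:
Line 1: ['green', 'chapter', 'fruit'] (min_width=19, slack=4)
Line 2: ['blue', 'been', 'refreshing'] (min_width=20, slack=3)
Line 3: ['cup', 'wilderness', 'fish', 'are'] (min_width=23, slack=0)
Line 4: ['mountain', 'progress'] (min_width=17, slack=6)
Line 5: ['matrix', 'year', 'morning'] (min_width=19, slack=4)
Line 6: ['adventures'] (min_width=10, slack=13)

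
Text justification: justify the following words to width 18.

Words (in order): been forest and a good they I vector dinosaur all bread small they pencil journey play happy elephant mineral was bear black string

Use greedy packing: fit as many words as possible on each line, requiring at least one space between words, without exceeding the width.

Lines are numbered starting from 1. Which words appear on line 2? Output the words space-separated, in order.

Line 1: ['been', 'forest', 'and', 'a'] (min_width=17, slack=1)
Line 2: ['good', 'they', 'I', 'vector'] (min_width=18, slack=0)
Line 3: ['dinosaur', 'all', 'bread'] (min_width=18, slack=0)
Line 4: ['small', 'they', 'pencil'] (min_width=17, slack=1)
Line 5: ['journey', 'play', 'happy'] (min_width=18, slack=0)
Line 6: ['elephant', 'mineral'] (min_width=16, slack=2)
Line 7: ['was', 'bear', 'black'] (min_width=14, slack=4)
Line 8: ['string'] (min_width=6, slack=12)

Answer: good they I vector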